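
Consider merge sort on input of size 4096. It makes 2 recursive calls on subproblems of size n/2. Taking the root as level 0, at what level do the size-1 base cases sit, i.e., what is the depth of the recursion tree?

For divide and conquer with division factor 2:

Problem sizes at each level:
Level 0: 4096
Level 1: 2048
Level 2: 1024
Level 3: 512
Level 4: 256
Level 5: 128
Level 6: 64
Level 7: 32
Level 8: 16
Level 9: 8
Level 10: 4
Level 11: 2
Level 12: 1

The root is level 0 and the size-1 base case is level 12 (the tree spans levels 0 through 12, i.e. 13 levels counting the root), so the depth is the number of divisions: log_2(4096) = 12

The recursion tree depth is log_2(4096) = 12. At each level, the problem size is divided by 2, so it takes 12 divisions to reduce to a base case of size 1. The algorithm makes 2 recursive calls at each level.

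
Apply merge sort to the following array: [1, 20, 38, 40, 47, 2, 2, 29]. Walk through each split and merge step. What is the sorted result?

Merge sort trace:

Split: [1, 20, 38, 40, 47, 2, 2, 29] -> [1, 20, 38, 40] and [47, 2, 2, 29]
  Split: [1, 20, 38, 40] -> [1, 20] and [38, 40]
    Split: [1, 20] -> [1] and [20]
    Merge: [1] + [20] -> [1, 20]
    Split: [38, 40] -> [38] and [40]
    Merge: [38] + [40] -> [38, 40]
  Merge: [1, 20] + [38, 40] -> [1, 20, 38, 40]
  Split: [47, 2, 2, 29] -> [47, 2] and [2, 29]
    Split: [47, 2] -> [47] and [2]
    Merge: [47] + [2] -> [2, 47]
    Split: [2, 29] -> [2] and [29]
    Merge: [2] + [29] -> [2, 29]
  Merge: [2, 47] + [2, 29] -> [2, 2, 29, 47]
Merge: [1, 20, 38, 40] + [2, 2, 29, 47] -> [1, 2, 2, 20, 29, 38, 40, 47]

Final sorted array: [1, 2, 2, 20, 29, 38, 40, 47]

The merge sort proceeds by recursively splitting the array and merging sorted halves.
After all merges, the sorted array is [1, 2, 2, 20, 29, 38, 40, 47].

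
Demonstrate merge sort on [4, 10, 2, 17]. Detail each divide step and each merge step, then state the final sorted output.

Merge sort trace:

Split: [4, 10, 2, 17] -> [4, 10] and [2, 17]
  Split: [4, 10] -> [4] and [10]
  Merge: [4] + [10] -> [4, 10]
  Split: [2, 17] -> [2] and [17]
  Merge: [2] + [17] -> [2, 17]
Merge: [4, 10] + [2, 17] -> [2, 4, 10, 17]

Final sorted array: [2, 4, 10, 17]

The merge sort proceeds by recursively splitting the array and merging sorted halves.
After all merges, the sorted array is [2, 4, 10, 17].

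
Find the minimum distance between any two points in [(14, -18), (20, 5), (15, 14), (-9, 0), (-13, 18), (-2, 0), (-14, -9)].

Computing all pairwise distances among 7 points:

d((14, -18), (20, 5)) = 23.7697
d((14, -18), (15, 14)) = 32.0156
d((14, -18), (-9, 0)) = 29.2062
d((14, -18), (-13, 18)) = 45.0
d((14, -18), (-2, 0)) = 24.0832
d((14, -18), (-14, -9)) = 29.4109
d((20, 5), (15, 14)) = 10.2956
d((20, 5), (-9, 0)) = 29.4279
d((20, 5), (-13, 18)) = 35.4683
d((20, 5), (-2, 0)) = 22.561
d((20, 5), (-14, -9)) = 36.7696
d((15, 14), (-9, 0)) = 27.7849
d((15, 14), (-13, 18)) = 28.2843
d((15, 14), (-2, 0)) = 22.0227
d((15, 14), (-14, -9)) = 37.0135
d((-9, 0), (-13, 18)) = 18.4391
d((-9, 0), (-2, 0)) = 7.0 <-- minimum
d((-9, 0), (-14, -9)) = 10.2956
d((-13, 18), (-2, 0)) = 21.095
d((-13, 18), (-14, -9)) = 27.0185
d((-2, 0), (-14, -9)) = 15.0

Closest pair: (-9, 0) and (-2, 0) with distance 7.0

The closest pair is (-9, 0) and (-2, 0) with Euclidean distance 7.0. For 7 points, brute-force pairwise comparison is shown above. For large n, the divide-and-conquer algorithm (sort by x, recurse on halves, check the dividing strip) achieves O(n log n).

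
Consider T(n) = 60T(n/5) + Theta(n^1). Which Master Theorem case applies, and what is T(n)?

Master Theorem for T(n) = 60T(n/5) + O(n^1):

a = 60, b = 5, c = 1
log_b(a) = log_5(60) = 2.5440

Case 1: c = 1 < log_5(60) = 2.5440
T(n) = O(n^(log_5 60))

For T(n) = 60T(n/5) + O(n^1): log_5(60) = 2.5440. This is Case 1 of the Master Theorem (c < log_b(a), work dominated by leaves), giving O(n^(log_5 60)).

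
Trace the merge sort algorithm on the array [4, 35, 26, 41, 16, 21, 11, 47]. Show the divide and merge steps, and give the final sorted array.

Merge sort trace:

Split: [4, 35, 26, 41, 16, 21, 11, 47] -> [4, 35, 26, 41] and [16, 21, 11, 47]
  Split: [4, 35, 26, 41] -> [4, 35] and [26, 41]
    Split: [4, 35] -> [4] and [35]
    Merge: [4] + [35] -> [4, 35]
    Split: [26, 41] -> [26] and [41]
    Merge: [26] + [41] -> [26, 41]
  Merge: [4, 35] + [26, 41] -> [4, 26, 35, 41]
  Split: [16, 21, 11, 47] -> [16, 21] and [11, 47]
    Split: [16, 21] -> [16] and [21]
    Merge: [16] + [21] -> [16, 21]
    Split: [11, 47] -> [11] and [47]
    Merge: [11] + [47] -> [11, 47]
  Merge: [16, 21] + [11, 47] -> [11, 16, 21, 47]
Merge: [4, 26, 35, 41] + [11, 16, 21, 47] -> [4, 11, 16, 21, 26, 35, 41, 47]

Final sorted array: [4, 11, 16, 21, 26, 35, 41, 47]

The merge sort proceeds by recursively splitting the array and merging sorted halves.
After all merges, the sorted array is [4, 11, 16, 21, 26, 35, 41, 47].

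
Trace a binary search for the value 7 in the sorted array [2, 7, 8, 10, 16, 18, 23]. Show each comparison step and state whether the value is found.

Binary search for 7 in [2, 7, 8, 10, 16, 18, 23]:

lo=0, hi=6, mid=3, arr[mid]=10 -> 10 > 7, search left half
lo=0, hi=2, mid=1, arr[mid]=7 -> Found target at index 1!

Binary search finds 7 at index 1 after 2 comparisons. The search repeatedly halves the search space by comparing with the middle element.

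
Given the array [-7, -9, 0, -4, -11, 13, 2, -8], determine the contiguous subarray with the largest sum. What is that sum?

Using Kadane's algorithm on [-7, -9, 0, -4, -11, 13, 2, -8]:

Scanning through the array:
Position 1 (value -9): max_ending_here = -9, max_so_far = -7
Position 2 (value 0): max_ending_here = 0, max_so_far = 0
Position 3 (value -4): max_ending_here = -4, max_so_far = 0
Position 4 (value -11): max_ending_here = -11, max_so_far = 0
Position 5 (value 13): max_ending_here = 13, max_so_far = 13
Position 6 (value 2): max_ending_here = 15, max_so_far = 15
Position 7 (value -8): max_ending_here = 7, max_so_far = 15

Maximum subarray: [13, 2]
Maximum sum: 15

The maximum subarray is [13, 2] with sum 15. This subarray runs from index 5 to index 6.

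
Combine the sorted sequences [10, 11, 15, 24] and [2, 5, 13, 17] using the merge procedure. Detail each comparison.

Merging process:

Compare 10 vs 2: take 2 from right. Merged: [2]
Compare 10 vs 5: take 5 from right. Merged: [2, 5]
Compare 10 vs 13: take 10 from left. Merged: [2, 5, 10]
Compare 11 vs 13: take 11 from left. Merged: [2, 5, 10, 11]
Compare 15 vs 13: take 13 from right. Merged: [2, 5, 10, 11, 13]
Compare 15 vs 17: take 15 from left. Merged: [2, 5, 10, 11, 13, 15]
Compare 24 vs 17: take 17 from right. Merged: [2, 5, 10, 11, 13, 15, 17]
Append remaining from left: [24]. Merged: [2, 5, 10, 11, 13, 15, 17, 24]

Final merged array: [2, 5, 10, 11, 13, 15, 17, 24]
Total comparisons: 7

The merged array is [2, 5, 10, 11, 13, 15, 17, 24], requiring 7 comparisons. The merge step runs in O(n) time where n is the total number of elements.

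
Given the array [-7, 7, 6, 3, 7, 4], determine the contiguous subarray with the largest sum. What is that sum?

Using Kadane's algorithm on [-7, 7, 6, 3, 7, 4]:

Scanning through the array:
Position 1 (value 7): max_ending_here = 7, max_so_far = 7
Position 2 (value 6): max_ending_here = 13, max_so_far = 13
Position 3 (value 3): max_ending_here = 16, max_so_far = 16
Position 4 (value 7): max_ending_here = 23, max_so_far = 23
Position 5 (value 4): max_ending_here = 27, max_so_far = 27

Maximum subarray: [7, 6, 3, 7, 4]
Maximum sum: 27

The maximum subarray is [7, 6, 3, 7, 4] with sum 27. This subarray runs from index 1 to index 5.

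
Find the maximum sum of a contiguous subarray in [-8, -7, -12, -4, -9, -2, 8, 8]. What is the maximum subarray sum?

Using Kadane's algorithm on [-8, -7, -12, -4, -9, -2, 8, 8]:

Scanning through the array:
Position 1 (value -7): max_ending_here = -7, max_so_far = -7
Position 2 (value -12): max_ending_here = -12, max_so_far = -7
Position 3 (value -4): max_ending_here = -4, max_so_far = -4
Position 4 (value -9): max_ending_here = -9, max_so_far = -4
Position 5 (value -2): max_ending_here = -2, max_so_far = -2
Position 6 (value 8): max_ending_here = 8, max_so_far = 8
Position 7 (value 8): max_ending_here = 16, max_so_far = 16

Maximum subarray: [8, 8]
Maximum sum: 16

The maximum subarray is [8, 8] with sum 16. This subarray runs from index 6 to index 7.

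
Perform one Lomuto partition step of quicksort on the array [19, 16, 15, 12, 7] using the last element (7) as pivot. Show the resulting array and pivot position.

Lomuto partition with pivot = 7:

Initial array: [19, 16, 15, 12, 7]

arr[0]=19 > 7: no swap
arr[1]=16 > 7: no swap
arr[2]=15 > 7: no swap
arr[3]=12 > 7: no swap

Place pivot at position 0: [7, 16, 15, 12, 19]
Pivot position: 0

After partitioning with pivot 7, the array becomes [7, 16, 15, 12, 19]. The pivot is placed at index 0. All elements to the left of the pivot are <= 7, and all elements to the right are > 7.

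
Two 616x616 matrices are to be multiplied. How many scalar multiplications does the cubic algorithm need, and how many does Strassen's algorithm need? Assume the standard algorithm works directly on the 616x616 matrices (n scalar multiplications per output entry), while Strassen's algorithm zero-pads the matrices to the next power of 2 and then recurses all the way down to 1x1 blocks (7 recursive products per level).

Matrix multiplication for 616x616 matrices:

Strassen's algorithm requires power-of-2 dimensions. Pad 616x616 to 1024x1024 (next power of 2).

Standard algorithm: 616^3 = 233744896 multiplications
Strassen's algorithm: 7^(log2(1024)) = 7^10 = 282475249 multiplications
Difference: 233744896 - 282475249 = -48730353 (Strassen uses MORE here due to padding overhead — for small or just-over-power-of-2 n, padding can outweigh the per-level savings)

Standard: 233744896 multiplications (616^3). Strassen: 282475249 multiplications (7^10, after padding to 1024x1024). Strassen reduces 8 recursive multiplications to 7 at each level.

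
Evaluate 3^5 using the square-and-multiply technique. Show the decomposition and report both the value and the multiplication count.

Computing 3^5 by squaring (build up from 3^1; each line after the first costs one multiplication):

3^1 = 3
3^2 = (3^1)^2 = 3^2 = 9
3^4 = (3^2)^2 = 9^2 = 81
3^5 = 3 * 3^4 = 3 * 81 = 243

Result: 243
Multiplications needed: 3 (3 lines after 3^1)

3^5 = 243. Using exponentiation by squaring, this requires 3 multiplications. The key idea: if the exponent is even, square the half-power; if odd, multiply by the base once.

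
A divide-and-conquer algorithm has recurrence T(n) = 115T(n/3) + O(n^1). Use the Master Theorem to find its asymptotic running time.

Master Theorem for T(n) = 115T(n/3) + O(n^1):

a = 115, b = 3, c = 1
log_b(a) = log_3(115) = 4.3190

Case 1: c = 1 < log_3(115) = 4.3190
T(n) = O(n^(log_3 115))

For T(n) = 115T(n/3) + O(n^1): log_3(115) = 4.3190. This is Case 1 of the Master Theorem (c < log_b(a), work dominated by leaves), giving O(n^(log_3 115)).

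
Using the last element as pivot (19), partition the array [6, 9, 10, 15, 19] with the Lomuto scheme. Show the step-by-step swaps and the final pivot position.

Lomuto partition with pivot = 19:

Initial array: [6, 9, 10, 15, 19]

arr[0]=6 <= 19: swap with position 0, array becomes [6, 9, 10, 15, 19]
arr[1]=9 <= 19: swap with position 1, array becomes [6, 9, 10, 15, 19]
arr[2]=10 <= 19: swap with position 2, array becomes [6, 9, 10, 15, 19]
arr[3]=15 <= 19: swap with position 3, array becomes [6, 9, 10, 15, 19]

Place pivot at position 4: [6, 9, 10, 15, 19]
Pivot position: 4

After partitioning with pivot 19, the array becomes [6, 9, 10, 15, 19]. The pivot is placed at index 4. All elements to the left of the pivot are <= 19, and all elements to the right are > 19.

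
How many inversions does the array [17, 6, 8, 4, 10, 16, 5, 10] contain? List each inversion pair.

Finding inversions in [17, 6, 8, 4, 10, 16, 5, 10]:

(0, 1): arr[0]=17 > arr[1]=6
(0, 2): arr[0]=17 > arr[2]=8
(0, 3): arr[0]=17 > arr[3]=4
(0, 4): arr[0]=17 > arr[4]=10
(0, 5): arr[0]=17 > arr[5]=16
(0, 6): arr[0]=17 > arr[6]=5
(0, 7): arr[0]=17 > arr[7]=10
(1, 3): arr[1]=6 > arr[3]=4
(1, 6): arr[1]=6 > arr[6]=5
(2, 3): arr[2]=8 > arr[3]=4
(2, 6): arr[2]=8 > arr[6]=5
(4, 6): arr[4]=10 > arr[6]=5
(5, 6): arr[5]=16 > arr[6]=5
(5, 7): arr[5]=16 > arr[7]=10

Total inversions: 14

The array has 14 inversion(s): (0,1), (0,2), (0,3), (0,4), (0,5), (0,6), (0,7), (1,3), (1,6), (2,3), (2,6), (4,6), (5,6), (5,7). Each pair (i,j) satisfies i < j and arr[i] > arr[j].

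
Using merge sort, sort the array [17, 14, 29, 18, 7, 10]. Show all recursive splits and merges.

Merge sort trace:

Split: [17, 14, 29, 18, 7, 10] -> [17, 14, 29] and [18, 7, 10]
  Split: [17, 14, 29] -> [17] and [14, 29]
    Split: [14, 29] -> [14] and [29]
    Merge: [14] + [29] -> [14, 29]
  Merge: [17] + [14, 29] -> [14, 17, 29]
  Split: [18, 7, 10] -> [18] and [7, 10]
    Split: [7, 10] -> [7] and [10]
    Merge: [7] + [10] -> [7, 10]
  Merge: [18] + [7, 10] -> [7, 10, 18]
Merge: [14, 17, 29] + [7, 10, 18] -> [7, 10, 14, 17, 18, 29]

Final sorted array: [7, 10, 14, 17, 18, 29]

The merge sort proceeds by recursively splitting the array and merging sorted halves.
After all merges, the sorted array is [7, 10, 14, 17, 18, 29].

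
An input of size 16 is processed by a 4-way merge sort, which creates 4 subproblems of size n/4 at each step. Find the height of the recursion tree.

For divide and conquer with division factor 4:

Problem sizes at each level:
Level 0: 16
Level 1: 4
Level 2: 1

The root is level 0 and the size-1 base case is level 2 (the tree spans levels 0 through 2, i.e. 3 levels counting the root), so the depth is the number of divisions: log_4(16) = 2

The recursion tree depth is log_4(16) = 2. At each level, the problem size is divided by 4, so it takes 2 divisions to reduce to a base case of size 1. The algorithm makes 4 recursive calls at each level.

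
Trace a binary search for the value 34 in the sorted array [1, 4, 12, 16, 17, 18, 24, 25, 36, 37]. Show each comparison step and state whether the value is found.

Binary search for 34 in [1, 4, 12, 16, 17, 18, 24, 25, 36, 37]:

lo=0, hi=9, mid=4, arr[mid]=17 -> 17 < 34, search right half
lo=5, hi=9, mid=7, arr[mid]=25 -> 25 < 34, search right half
lo=8, hi=9, mid=8, arr[mid]=36 -> 36 > 34, search left half
lo=8 > hi=7, target 34 not found

Binary search determines that 34 is not in the array after 3 comparisons. The search space was exhausted without finding the target.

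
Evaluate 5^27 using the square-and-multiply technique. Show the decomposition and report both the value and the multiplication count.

Computing 5^27 by squaring (build up from 5^1; each line after the first costs one multiplication):

5^1 = 5
5^2 = (5^1)^2 = 5^2 = 25
5^3 = 5 * 5^2 = 5 * 25 = 125
5^6 = (5^3)^2 = 125^2 = 15625
5^12 = (5^6)^2 = 15625^2 = 244140625
5^13 = 5 * 5^12 = 5 * 244140625 = 1220703125
5^26 = (5^13)^2 = 1220703125^2 = 1490116119384765625
5^27 = 5 * 5^26 = 5 * 1490116119384765625 = 7450580596923828125

Result: 7450580596923828125
Multiplications needed: 7 (7 lines after 5^1)

5^27 = 7450580596923828125. Using exponentiation by squaring, this requires 7 multiplications. The key idea: if the exponent is even, square the half-power; if odd, multiply by the base once.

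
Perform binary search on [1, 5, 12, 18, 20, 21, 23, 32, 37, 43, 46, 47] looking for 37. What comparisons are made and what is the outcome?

Binary search for 37 in [1, 5, 12, 18, 20, 21, 23, 32, 37, 43, 46, 47]:

lo=0, hi=11, mid=5, arr[mid]=21 -> 21 < 37, search right half
lo=6, hi=11, mid=8, arr[mid]=37 -> Found target at index 8!

Binary search finds 37 at index 8 after 2 comparisons. The search repeatedly halves the search space by comparing with the middle element.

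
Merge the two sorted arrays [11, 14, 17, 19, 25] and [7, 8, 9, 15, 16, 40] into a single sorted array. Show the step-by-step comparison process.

Merging process:

Compare 11 vs 7: take 7 from right. Merged: [7]
Compare 11 vs 8: take 8 from right. Merged: [7, 8]
Compare 11 vs 9: take 9 from right. Merged: [7, 8, 9]
Compare 11 vs 15: take 11 from left. Merged: [7, 8, 9, 11]
Compare 14 vs 15: take 14 from left. Merged: [7, 8, 9, 11, 14]
Compare 17 vs 15: take 15 from right. Merged: [7, 8, 9, 11, 14, 15]
Compare 17 vs 16: take 16 from right. Merged: [7, 8, 9, 11, 14, 15, 16]
Compare 17 vs 40: take 17 from left. Merged: [7, 8, 9, 11, 14, 15, 16, 17]
Compare 19 vs 40: take 19 from left. Merged: [7, 8, 9, 11, 14, 15, 16, 17, 19]
Compare 25 vs 40: take 25 from left. Merged: [7, 8, 9, 11, 14, 15, 16, 17, 19, 25]
Append remaining from right: [40]. Merged: [7, 8, 9, 11, 14, 15, 16, 17, 19, 25, 40]

Final merged array: [7, 8, 9, 11, 14, 15, 16, 17, 19, 25, 40]
Total comparisons: 10

The merged array is [7, 8, 9, 11, 14, 15, 16, 17, 19, 25, 40], requiring 10 comparisons. The merge step runs in O(n) time where n is the total number of elements.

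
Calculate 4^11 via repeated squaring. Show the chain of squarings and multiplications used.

Computing 4^11 by squaring (build up from 4^1; each line after the first costs one multiplication):

4^1 = 4
4^2 = (4^1)^2 = 4^2 = 16
4^4 = (4^2)^2 = 16^2 = 256
4^5 = 4 * 4^4 = 4 * 256 = 1024
4^10 = (4^5)^2 = 1024^2 = 1048576
4^11 = 4 * 4^10 = 4 * 1048576 = 4194304

Result: 4194304
Multiplications needed: 5 (5 lines after 4^1)

4^11 = 4194304. Using exponentiation by squaring, this requires 5 multiplications. The key idea: if the exponent is even, square the half-power; if odd, multiply by the base once.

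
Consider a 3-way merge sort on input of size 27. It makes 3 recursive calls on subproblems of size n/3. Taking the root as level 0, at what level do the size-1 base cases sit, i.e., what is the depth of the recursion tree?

For divide and conquer with division factor 3:

Problem sizes at each level:
Level 0: 27
Level 1: 9
Level 2: 3
Level 3: 1

The root is level 0 and the size-1 base case is level 3 (the tree spans levels 0 through 3, i.e. 4 levels counting the root), so the depth is the number of divisions: log_3(27) = 3

The recursion tree depth is log_3(27) = 3. At each level, the problem size is divided by 3, so it takes 3 divisions to reduce to a base case of size 1. The algorithm makes 3 recursive calls at each level.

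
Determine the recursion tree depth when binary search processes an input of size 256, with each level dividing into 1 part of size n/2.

For divide and conquer with division factor 2:

Problem sizes at each level:
Level 0: 256
Level 1: 128
Level 2: 64
Level 3: 32
Level 4: 16
Level 5: 8
Level 6: 4
Level 7: 2
Level 8: 1

The root is level 0 and the size-1 base case is level 8 (the tree spans levels 0 through 8, i.e. 9 levels counting the root), so the depth is the number of divisions: log_2(256) = 8

The recursion tree depth is log_2(256) = 8. At each level, the problem size is divided by 2, so it takes 8 divisions to reduce to a base case of size 1. The algorithm makes 1 recursive call at each level.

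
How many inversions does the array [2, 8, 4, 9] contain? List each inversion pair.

Finding inversions in [2, 8, 4, 9]:

(1, 2): arr[1]=8 > arr[2]=4

Total inversions: 1

The array has 1 inversion(s): (1,2). Each pair (i,j) satisfies i < j and arr[i] > arr[j].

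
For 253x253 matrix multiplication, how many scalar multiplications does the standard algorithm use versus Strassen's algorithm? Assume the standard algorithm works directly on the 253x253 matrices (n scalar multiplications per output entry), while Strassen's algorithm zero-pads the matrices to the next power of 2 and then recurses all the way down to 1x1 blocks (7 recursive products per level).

Matrix multiplication for 253x253 matrices:

Strassen's algorithm requires power-of-2 dimensions. Pad 253x253 to 256x256 (next power of 2).

Standard algorithm: 253^3 = 16194277 multiplications
Strassen's algorithm: 7^(log2(256)) = 7^8 = 5764801 multiplications
Savings: 16194277 - 5764801 = 10429476 multiplications

Standard: 16194277 multiplications (253^3). Strassen: 5764801 multiplications (7^8, after padding to 256x256). Strassen reduces 8 recursive multiplications to 7 at each level.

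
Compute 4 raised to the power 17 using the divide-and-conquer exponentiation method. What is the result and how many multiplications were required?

Computing 4^17 by squaring (build up from 4^1; each line after the first costs one multiplication):

4^1 = 4
4^2 = (4^1)^2 = 4^2 = 16
4^4 = (4^2)^2 = 16^2 = 256
4^8 = (4^4)^2 = 256^2 = 65536
4^16 = (4^8)^2 = 65536^2 = 4294967296
4^17 = 4 * 4^16 = 4 * 4294967296 = 17179869184

Result: 17179869184
Multiplications needed: 5 (5 lines after 4^1)

4^17 = 17179869184. Using exponentiation by squaring, this requires 5 multiplications. The key idea: if the exponent is even, square the half-power; if odd, multiply by the base once.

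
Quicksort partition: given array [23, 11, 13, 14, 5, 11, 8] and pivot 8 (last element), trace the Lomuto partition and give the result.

Lomuto partition with pivot = 8:

Initial array: [23, 11, 13, 14, 5, 11, 8]

arr[0]=23 > 8: no swap
arr[1]=11 > 8: no swap
arr[2]=13 > 8: no swap
arr[3]=14 > 8: no swap
arr[4]=5 <= 8: swap with position 0, array becomes [5, 11, 13, 14, 23, 11, 8]
arr[5]=11 > 8: no swap

Place pivot at position 1: [5, 8, 13, 14, 23, 11, 11]
Pivot position: 1

After partitioning with pivot 8, the array becomes [5, 8, 13, 14, 23, 11, 11]. The pivot is placed at index 1. All elements to the left of the pivot are <= 8, and all elements to the right are > 8.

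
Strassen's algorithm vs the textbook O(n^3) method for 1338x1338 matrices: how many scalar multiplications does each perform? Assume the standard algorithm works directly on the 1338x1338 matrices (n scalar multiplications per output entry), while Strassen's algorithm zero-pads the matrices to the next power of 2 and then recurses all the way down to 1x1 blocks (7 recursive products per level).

Matrix multiplication for 1338x1338 matrices:

Strassen's algorithm requires power-of-2 dimensions. Pad 1338x1338 to 2048x2048 (next power of 2).

Standard algorithm: 1338^3 = 2395346472 multiplications
Strassen's algorithm: 7^(log2(2048)) = 7^11 = 1977326743 multiplications
Savings: 2395346472 - 1977326743 = 418019729 multiplications

Standard: 2395346472 multiplications (1338^3). Strassen: 1977326743 multiplications (7^11, after padding to 2048x2048). Strassen reduces 8 recursive multiplications to 7 at each level.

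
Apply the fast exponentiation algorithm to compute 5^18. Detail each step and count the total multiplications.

Computing 5^18 by squaring (build up from 5^1; each line after the first costs one multiplication):

5^1 = 5
5^2 = (5^1)^2 = 5^2 = 25
5^4 = (5^2)^2 = 25^2 = 625
5^8 = (5^4)^2 = 625^2 = 390625
5^9 = 5 * 5^8 = 5 * 390625 = 1953125
5^18 = (5^9)^2 = 1953125^2 = 3814697265625

Result: 3814697265625
Multiplications needed: 5 (5 lines after 5^1)

5^18 = 3814697265625. Using exponentiation by squaring, this requires 5 multiplications. The key idea: if the exponent is even, square the half-power; if odd, multiply by the base once.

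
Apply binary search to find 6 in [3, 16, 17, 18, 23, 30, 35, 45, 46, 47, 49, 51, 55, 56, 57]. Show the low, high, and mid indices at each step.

Binary search for 6 in [3, 16, 17, 18, 23, 30, 35, 45, 46, 47, 49, 51, 55, 56, 57]:

lo=0, hi=14, mid=7, arr[mid]=45 -> 45 > 6, search left half
lo=0, hi=6, mid=3, arr[mid]=18 -> 18 > 6, search left half
lo=0, hi=2, mid=1, arr[mid]=16 -> 16 > 6, search left half
lo=0, hi=0, mid=0, arr[mid]=3 -> 3 < 6, search right half
lo=1 > hi=0, target 6 not found

Binary search determines that 6 is not in the array after 4 comparisons. The search space was exhausted without finding the target.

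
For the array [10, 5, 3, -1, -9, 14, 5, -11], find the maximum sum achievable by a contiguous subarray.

Using Kadane's algorithm on [10, 5, 3, -1, -9, 14, 5, -11]:

Scanning through the array:
Position 1 (value 5): max_ending_here = 15, max_so_far = 15
Position 2 (value 3): max_ending_here = 18, max_so_far = 18
Position 3 (value -1): max_ending_here = 17, max_so_far = 18
Position 4 (value -9): max_ending_here = 8, max_so_far = 18
Position 5 (value 14): max_ending_here = 22, max_so_far = 22
Position 6 (value 5): max_ending_here = 27, max_so_far = 27
Position 7 (value -11): max_ending_here = 16, max_so_far = 27

Maximum subarray: [10, 5, 3, -1, -9, 14, 5]
Maximum sum: 27

The maximum subarray is [10, 5, 3, -1, -9, 14, 5] with sum 27. This subarray runs from index 0 to index 6.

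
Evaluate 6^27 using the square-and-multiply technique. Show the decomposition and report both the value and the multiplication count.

Computing 6^27 by squaring (build up from 6^1; each line after the first costs one multiplication):

6^1 = 6
6^2 = (6^1)^2 = 6^2 = 36
6^3 = 6 * 6^2 = 6 * 36 = 216
6^6 = (6^3)^2 = 216^2 = 46656
6^12 = (6^6)^2 = 46656^2 = 2176782336
6^13 = 6 * 6^12 = 6 * 2176782336 = 13060694016
6^26 = (6^13)^2 = 13060694016^2 = 170581728179578208256
6^27 = 6 * 6^26 = 6 * 170581728179578208256 = 1023490369077469249536

Result: 1023490369077469249536
Multiplications needed: 7 (7 lines after 6^1)

6^27 = 1023490369077469249536. Using exponentiation by squaring, this requires 7 multiplications. The key idea: if the exponent is even, square the half-power; if odd, multiply by the base once.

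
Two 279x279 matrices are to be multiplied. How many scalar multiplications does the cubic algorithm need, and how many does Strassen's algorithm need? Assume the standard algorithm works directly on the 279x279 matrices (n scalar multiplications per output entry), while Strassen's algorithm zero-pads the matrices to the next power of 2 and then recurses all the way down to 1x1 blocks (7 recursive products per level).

Matrix multiplication for 279x279 matrices:

Strassen's algorithm requires power-of-2 dimensions. Pad 279x279 to 512x512 (next power of 2).

Standard algorithm: 279^3 = 21717639 multiplications
Strassen's algorithm: 7^(log2(512)) = 7^9 = 40353607 multiplications
Difference: 21717639 - 40353607 = -18635968 (Strassen uses MORE here due to padding overhead — for small or just-over-power-of-2 n, padding can outweigh the per-level savings)

Standard: 21717639 multiplications (279^3). Strassen: 40353607 multiplications (7^9, after padding to 512x512). Strassen reduces 8 recursive multiplications to 7 at each level.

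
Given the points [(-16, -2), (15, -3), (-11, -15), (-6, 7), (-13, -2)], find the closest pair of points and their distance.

Computing all pairwise distances among 5 points:

d((-16, -2), (15, -3)) = 31.0161
d((-16, -2), (-11, -15)) = 13.9284
d((-16, -2), (-6, 7)) = 13.4536
d((-16, -2), (-13, -2)) = 3.0 <-- minimum
d((15, -3), (-11, -15)) = 28.6356
d((15, -3), (-6, 7)) = 23.2594
d((15, -3), (-13, -2)) = 28.0179
d((-11, -15), (-6, 7)) = 22.561
d((-11, -15), (-13, -2)) = 13.1529
d((-6, 7), (-13, -2)) = 11.4018

Closest pair: (-16, -2) and (-13, -2) with distance 3.0

The closest pair is (-16, -2) and (-13, -2) with Euclidean distance 3.0. For 5 points, brute-force pairwise comparison is shown above. For large n, the divide-and-conquer algorithm (sort by x, recurse on halves, check the dividing strip) achieves O(n log n).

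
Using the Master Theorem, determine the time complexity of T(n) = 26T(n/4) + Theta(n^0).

Master Theorem for T(n) = 26T(n/4) + O(n^0):

a = 26, b = 4, c = 0
log_b(a) = log_4(26) = 2.3502

Case 1: c = 0 < log_4(26) = 2.3502
T(n) = O(n^(log_4 26))

For T(n) = 26T(n/4) + O(n^0): log_4(26) = 2.3502. This is Case 1 of the Master Theorem (c < log_b(a), work dominated by leaves), giving O(n^(log_4 26)).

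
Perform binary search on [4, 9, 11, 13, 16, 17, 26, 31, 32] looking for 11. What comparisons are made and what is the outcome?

Binary search for 11 in [4, 9, 11, 13, 16, 17, 26, 31, 32]:

lo=0, hi=8, mid=4, arr[mid]=16 -> 16 > 11, search left half
lo=0, hi=3, mid=1, arr[mid]=9 -> 9 < 11, search right half
lo=2, hi=3, mid=2, arr[mid]=11 -> Found target at index 2!

Binary search finds 11 at index 2 after 3 comparisons. The search repeatedly halves the search space by comparing with the middle element.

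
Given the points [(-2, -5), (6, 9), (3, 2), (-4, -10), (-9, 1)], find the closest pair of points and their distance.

Computing all pairwise distances among 5 points:

d((-2, -5), (6, 9)) = 16.1245
d((-2, -5), (3, 2)) = 8.6023
d((-2, -5), (-4, -10)) = 5.3852 <-- minimum
d((-2, -5), (-9, 1)) = 9.2195
d((6, 9), (3, 2)) = 7.6158
d((6, 9), (-4, -10)) = 21.4709
d((6, 9), (-9, 1)) = 17.0
d((3, 2), (-4, -10)) = 13.8924
d((3, 2), (-9, 1)) = 12.0416
d((-4, -10), (-9, 1)) = 12.083

Closest pair: (-2, -5) and (-4, -10) with distance 5.3852

The closest pair is (-2, -5) and (-4, -10) with Euclidean distance 5.3852. For 5 points, brute-force pairwise comparison is shown above. For large n, the divide-and-conquer algorithm (sort by x, recurse on halves, check the dividing strip) achieves O(n log n).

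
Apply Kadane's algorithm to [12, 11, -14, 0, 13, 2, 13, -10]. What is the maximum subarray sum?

Using Kadane's algorithm on [12, 11, -14, 0, 13, 2, 13, -10]:

Scanning through the array:
Position 1 (value 11): max_ending_here = 23, max_so_far = 23
Position 2 (value -14): max_ending_here = 9, max_so_far = 23
Position 3 (value 0): max_ending_here = 9, max_so_far = 23
Position 4 (value 13): max_ending_here = 22, max_so_far = 23
Position 5 (value 2): max_ending_here = 24, max_so_far = 24
Position 6 (value 13): max_ending_here = 37, max_so_far = 37
Position 7 (value -10): max_ending_here = 27, max_so_far = 37

Maximum subarray: [12, 11, -14, 0, 13, 2, 13]
Maximum sum: 37

The maximum subarray is [12, 11, -14, 0, 13, 2, 13] with sum 37. This subarray runs from index 0 to index 6.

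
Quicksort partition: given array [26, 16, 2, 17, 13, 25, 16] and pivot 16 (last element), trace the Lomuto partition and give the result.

Lomuto partition with pivot = 16:

Initial array: [26, 16, 2, 17, 13, 25, 16]

arr[0]=26 > 16: no swap
arr[1]=16 <= 16: swap with position 0, array becomes [16, 26, 2, 17, 13, 25, 16]
arr[2]=2 <= 16: swap with position 1, array becomes [16, 2, 26, 17, 13, 25, 16]
arr[3]=17 > 16: no swap
arr[4]=13 <= 16: swap with position 2, array becomes [16, 2, 13, 17, 26, 25, 16]
arr[5]=25 > 16: no swap

Place pivot at position 3: [16, 2, 13, 16, 26, 25, 17]
Pivot position: 3

After partitioning with pivot 16, the array becomes [16, 2, 13, 16, 26, 25, 17]. The pivot is placed at index 3. All elements to the left of the pivot are <= 16, and all elements to the right are > 16.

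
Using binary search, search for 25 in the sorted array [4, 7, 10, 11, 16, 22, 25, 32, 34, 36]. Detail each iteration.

Binary search for 25 in [4, 7, 10, 11, 16, 22, 25, 32, 34, 36]:

lo=0, hi=9, mid=4, arr[mid]=16 -> 16 < 25, search right half
lo=5, hi=9, mid=7, arr[mid]=32 -> 32 > 25, search left half
lo=5, hi=6, mid=5, arr[mid]=22 -> 22 < 25, search right half
lo=6, hi=6, mid=6, arr[mid]=25 -> Found target at index 6!

Binary search finds 25 at index 6 after 4 comparisons. The search repeatedly halves the search space by comparing with the middle element.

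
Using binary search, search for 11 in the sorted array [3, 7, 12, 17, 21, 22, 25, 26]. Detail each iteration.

Binary search for 11 in [3, 7, 12, 17, 21, 22, 25, 26]:

lo=0, hi=7, mid=3, arr[mid]=17 -> 17 > 11, search left half
lo=0, hi=2, mid=1, arr[mid]=7 -> 7 < 11, search right half
lo=2, hi=2, mid=2, arr[mid]=12 -> 12 > 11, search left half
lo=2 > hi=1, target 11 not found

Binary search determines that 11 is not in the array after 3 comparisons. The search space was exhausted without finding the target.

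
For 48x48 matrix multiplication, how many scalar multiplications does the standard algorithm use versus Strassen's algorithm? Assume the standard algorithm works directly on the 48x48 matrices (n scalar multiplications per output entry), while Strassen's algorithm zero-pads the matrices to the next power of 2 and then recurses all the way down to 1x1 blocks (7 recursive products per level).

Matrix multiplication for 48x48 matrices:

Strassen's algorithm requires power-of-2 dimensions. Pad 48x48 to 64x64 (next power of 2).

Standard algorithm: 48^3 = 110592 multiplications
Strassen's algorithm: 7^(log2(64)) = 7^6 = 117649 multiplications
Difference: 110592 - 117649 = -7057 (Strassen uses MORE here due to padding overhead — for small or just-over-power-of-2 n, padding can outweigh the per-level savings)

Standard: 110592 multiplications (48^3). Strassen: 117649 multiplications (7^6, after padding to 64x64). Strassen reduces 8 recursive multiplications to 7 at each level.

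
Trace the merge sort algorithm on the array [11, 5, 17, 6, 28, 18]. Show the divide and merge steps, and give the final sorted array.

Merge sort trace:

Split: [11, 5, 17, 6, 28, 18] -> [11, 5, 17] and [6, 28, 18]
  Split: [11, 5, 17] -> [11] and [5, 17]
    Split: [5, 17] -> [5] and [17]
    Merge: [5] + [17] -> [5, 17]
  Merge: [11] + [5, 17] -> [5, 11, 17]
  Split: [6, 28, 18] -> [6] and [28, 18]
    Split: [28, 18] -> [28] and [18]
    Merge: [28] + [18] -> [18, 28]
  Merge: [6] + [18, 28] -> [6, 18, 28]
Merge: [5, 11, 17] + [6, 18, 28] -> [5, 6, 11, 17, 18, 28]

Final sorted array: [5, 6, 11, 17, 18, 28]

The merge sort proceeds by recursively splitting the array and merging sorted halves.
After all merges, the sorted array is [5, 6, 11, 17, 18, 28].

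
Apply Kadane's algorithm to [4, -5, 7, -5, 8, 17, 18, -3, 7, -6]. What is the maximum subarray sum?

Using Kadane's algorithm on [4, -5, 7, -5, 8, 17, 18, -3, 7, -6]:

Scanning through the array:
Position 1 (value -5): max_ending_here = -1, max_so_far = 4
Position 2 (value 7): max_ending_here = 7, max_so_far = 7
Position 3 (value -5): max_ending_here = 2, max_so_far = 7
Position 4 (value 8): max_ending_here = 10, max_so_far = 10
Position 5 (value 17): max_ending_here = 27, max_so_far = 27
Position 6 (value 18): max_ending_here = 45, max_so_far = 45
Position 7 (value -3): max_ending_here = 42, max_so_far = 45
Position 8 (value 7): max_ending_here = 49, max_so_far = 49
Position 9 (value -6): max_ending_here = 43, max_so_far = 49

Maximum subarray: [7, -5, 8, 17, 18, -3, 7]
Maximum sum: 49

The maximum subarray is [7, -5, 8, 17, 18, -3, 7] with sum 49. This subarray runs from index 2 to index 8.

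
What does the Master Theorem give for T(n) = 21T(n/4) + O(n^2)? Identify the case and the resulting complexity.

Master Theorem for T(n) = 21T(n/4) + O(n^2):

a = 21, b = 4, c = 2
log_b(a) = log_4(21) = 2.1962

Case 1: c = 2 < log_4(21) = 2.1962
T(n) = O(n^(log_4 21))

For T(n) = 21T(n/4) + O(n^2): log_4(21) = 2.1962. This is Case 1 of the Master Theorem (c < log_b(a), work dominated by leaves), giving O(n^(log_4 21)).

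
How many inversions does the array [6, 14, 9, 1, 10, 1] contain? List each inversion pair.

Finding inversions in [6, 14, 9, 1, 10, 1]:

(0, 3): arr[0]=6 > arr[3]=1
(0, 5): arr[0]=6 > arr[5]=1
(1, 2): arr[1]=14 > arr[2]=9
(1, 3): arr[1]=14 > arr[3]=1
(1, 4): arr[1]=14 > arr[4]=10
(1, 5): arr[1]=14 > arr[5]=1
(2, 3): arr[2]=9 > arr[3]=1
(2, 5): arr[2]=9 > arr[5]=1
(4, 5): arr[4]=10 > arr[5]=1

Total inversions: 9

The array has 9 inversion(s): (0,3), (0,5), (1,2), (1,3), (1,4), (1,5), (2,3), (2,5), (4,5). Each pair (i,j) satisfies i < j and arr[i] > arr[j].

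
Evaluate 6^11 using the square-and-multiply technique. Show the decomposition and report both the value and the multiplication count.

Computing 6^11 by squaring (build up from 6^1; each line after the first costs one multiplication):

6^1 = 6
6^2 = (6^1)^2 = 6^2 = 36
6^4 = (6^2)^2 = 36^2 = 1296
6^5 = 6 * 6^4 = 6 * 1296 = 7776
6^10 = (6^5)^2 = 7776^2 = 60466176
6^11 = 6 * 6^10 = 6 * 60466176 = 362797056

Result: 362797056
Multiplications needed: 5 (5 lines after 6^1)

6^11 = 362797056. Using exponentiation by squaring, this requires 5 multiplications. The key idea: if the exponent is even, square the half-power; if odd, multiply by the base once.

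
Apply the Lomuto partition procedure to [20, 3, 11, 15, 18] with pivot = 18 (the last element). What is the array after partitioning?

Lomuto partition with pivot = 18:

Initial array: [20, 3, 11, 15, 18]

arr[0]=20 > 18: no swap
arr[1]=3 <= 18: swap with position 0, array becomes [3, 20, 11, 15, 18]
arr[2]=11 <= 18: swap with position 1, array becomes [3, 11, 20, 15, 18]
arr[3]=15 <= 18: swap with position 2, array becomes [3, 11, 15, 20, 18]

Place pivot at position 3: [3, 11, 15, 18, 20]
Pivot position: 3

After partitioning with pivot 18, the array becomes [3, 11, 15, 18, 20]. The pivot is placed at index 3. All elements to the left of the pivot are <= 18, and all elements to the right are > 18.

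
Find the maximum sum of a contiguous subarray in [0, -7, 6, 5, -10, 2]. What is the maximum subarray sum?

Using Kadane's algorithm on [0, -7, 6, 5, -10, 2]:

Scanning through the array:
Position 1 (value -7): max_ending_here = -7, max_so_far = 0
Position 2 (value 6): max_ending_here = 6, max_so_far = 6
Position 3 (value 5): max_ending_here = 11, max_so_far = 11
Position 4 (value -10): max_ending_here = 1, max_so_far = 11
Position 5 (value 2): max_ending_here = 3, max_so_far = 11

Maximum subarray: [6, 5]
Maximum sum: 11

The maximum subarray is [6, 5] with sum 11. This subarray runs from index 2 to index 3.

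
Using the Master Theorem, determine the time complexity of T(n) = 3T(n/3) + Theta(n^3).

Master Theorem for T(n) = 3T(n/3) + O(n^3):

a = 3, b = 3, c = 3
log_b(a) = log_3(3) = 1.0000

Case 3: c = 3 > log_3(3) = 1.0000
T(n) = O(n^3) = O(n^3)

For T(n) = 3T(n/3) + O(n^3): log_3(3) = 1.0000. This is Case 3 of the Master Theorem (c > log_b(a), work dominated by root), giving O(n^3).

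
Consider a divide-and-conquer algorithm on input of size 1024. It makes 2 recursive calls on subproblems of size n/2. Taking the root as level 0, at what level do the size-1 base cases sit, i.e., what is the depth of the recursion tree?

For divide and conquer with division factor 2:

Problem sizes at each level:
Level 0: 1024
Level 1: 512
Level 2: 256
Level 3: 128
Level 4: 64
Level 5: 32
Level 6: 16
Level 7: 8
Level 8: 4
Level 9: 2
Level 10: 1

The root is level 0 and the size-1 base case is level 10 (the tree spans levels 0 through 10, i.e. 11 levels counting the root), so the depth is the number of divisions: log_2(1024) = 10

The recursion tree depth is log_2(1024) = 10. At each level, the problem size is divided by 2, so it takes 10 divisions to reduce to a base case of size 1. The algorithm makes 2 recursive calls at each level.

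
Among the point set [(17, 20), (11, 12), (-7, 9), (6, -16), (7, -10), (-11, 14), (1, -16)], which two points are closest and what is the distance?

Computing all pairwise distances among 7 points:

d((17, 20), (11, 12)) = 10.0
d((17, 20), (-7, 9)) = 26.4008
d((17, 20), (6, -16)) = 37.6431
d((17, 20), (7, -10)) = 31.6228
d((17, 20), (-11, 14)) = 28.6356
d((17, 20), (1, -16)) = 39.3954
d((11, 12), (-7, 9)) = 18.2483
d((11, 12), (6, -16)) = 28.4429
d((11, 12), (7, -10)) = 22.3607
d((11, 12), (-11, 14)) = 22.0907
d((11, 12), (1, -16)) = 29.7321
d((-7, 9), (6, -16)) = 28.178
d((-7, 9), (7, -10)) = 23.6008
d((-7, 9), (-11, 14)) = 6.4031
d((-7, 9), (1, -16)) = 26.2488
d((6, -16), (7, -10)) = 6.0828
d((6, -16), (-11, 14)) = 34.4819
d((6, -16), (1, -16)) = 5.0 <-- minimum
d((7, -10), (-11, 14)) = 30.0
d((7, -10), (1, -16)) = 8.4853
d((-11, 14), (1, -16)) = 32.311

Closest pair: (6, -16) and (1, -16) with distance 5.0

The closest pair is (6, -16) and (1, -16) with Euclidean distance 5.0. For 7 points, brute-force pairwise comparison is shown above. For large n, the divide-and-conquer algorithm (sort by x, recurse on halves, check the dividing strip) achieves O(n log n).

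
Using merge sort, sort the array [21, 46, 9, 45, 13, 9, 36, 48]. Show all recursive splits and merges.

Merge sort trace:

Split: [21, 46, 9, 45, 13, 9, 36, 48] -> [21, 46, 9, 45] and [13, 9, 36, 48]
  Split: [21, 46, 9, 45] -> [21, 46] and [9, 45]
    Split: [21, 46] -> [21] and [46]
    Merge: [21] + [46] -> [21, 46]
    Split: [9, 45] -> [9] and [45]
    Merge: [9] + [45] -> [9, 45]
  Merge: [21, 46] + [9, 45] -> [9, 21, 45, 46]
  Split: [13, 9, 36, 48] -> [13, 9] and [36, 48]
    Split: [13, 9] -> [13] and [9]
    Merge: [13] + [9] -> [9, 13]
    Split: [36, 48] -> [36] and [48]
    Merge: [36] + [48] -> [36, 48]
  Merge: [9, 13] + [36, 48] -> [9, 13, 36, 48]
Merge: [9, 21, 45, 46] + [9, 13, 36, 48] -> [9, 9, 13, 21, 36, 45, 46, 48]

Final sorted array: [9, 9, 13, 21, 36, 45, 46, 48]

The merge sort proceeds by recursively splitting the array and merging sorted halves.
After all merges, the sorted array is [9, 9, 13, 21, 36, 45, 46, 48].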